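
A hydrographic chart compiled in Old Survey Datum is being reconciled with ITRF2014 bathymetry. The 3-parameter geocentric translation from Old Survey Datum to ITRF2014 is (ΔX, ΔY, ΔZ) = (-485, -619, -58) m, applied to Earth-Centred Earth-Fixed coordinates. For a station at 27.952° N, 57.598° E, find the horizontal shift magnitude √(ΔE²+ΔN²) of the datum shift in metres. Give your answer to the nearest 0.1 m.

The local east axis at (φ, λ) is (−sin λ, cos λ, 0), so ΔE = −sin(57.598°)·(-485) + cos(57.598°)·(-619) = 77.79 m.
The local north axis is (−sin φ cos λ, −sin φ sin λ, cos φ), giving ΔN = 121.819 + 244.972 − 51.234 = 315.56 m.
Horizontal magnitude = √(ΔE² + ΔN²) = √(77.79² + 315.56²) = 325.01 m.

325.0 m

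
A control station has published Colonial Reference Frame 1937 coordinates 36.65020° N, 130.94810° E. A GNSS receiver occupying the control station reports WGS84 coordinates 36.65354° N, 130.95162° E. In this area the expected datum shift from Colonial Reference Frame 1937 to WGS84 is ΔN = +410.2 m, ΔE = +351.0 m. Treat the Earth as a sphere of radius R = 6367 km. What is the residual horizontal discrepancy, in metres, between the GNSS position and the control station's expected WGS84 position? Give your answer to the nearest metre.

Observed coordinate differences: Δφ = +0.00334°, Δλ = +0.00352°.
Converting to metres (1° lat = 111125 m, cos φ = 0.802295): observed ΔN = 371.2 m, observed ΔE = 313.8 m.
Subtracting the expected shift leaves a residual of 371.2 − (410.2) = -39.0 m north and 313.8 − (351.0) = -37.2 m east.
Residual distance = √((-39.0)² + (-37.2)²) = 53.9 m.

54 m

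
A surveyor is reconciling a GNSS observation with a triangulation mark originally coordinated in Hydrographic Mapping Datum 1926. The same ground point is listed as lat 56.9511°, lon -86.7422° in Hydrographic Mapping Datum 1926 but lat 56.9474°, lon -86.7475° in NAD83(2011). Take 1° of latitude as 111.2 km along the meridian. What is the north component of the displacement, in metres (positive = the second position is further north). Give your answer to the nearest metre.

Δφ = 56.9474° − 56.9511° = -0.0037°; Δλ = -86.7475° − -86.7422° = -0.0053°.
ΔN = Δφ × 111200 = -411.4 m; ΔE = Δλ × 111200 × cos(56.9511°) = -0.0053 × 111200 × 0.545355 = -321.4 m.

ΔN = -411 m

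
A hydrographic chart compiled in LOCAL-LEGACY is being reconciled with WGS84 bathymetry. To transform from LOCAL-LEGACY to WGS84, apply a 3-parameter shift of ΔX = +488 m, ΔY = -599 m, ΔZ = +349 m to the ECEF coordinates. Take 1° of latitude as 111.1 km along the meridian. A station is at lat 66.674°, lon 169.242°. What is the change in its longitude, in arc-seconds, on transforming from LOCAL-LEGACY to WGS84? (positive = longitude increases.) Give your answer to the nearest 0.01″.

sin φ = 0.918267, cos φ = 0.395962, sin λ = 0.186661, cos λ = -0.982424.
East component: ΔE = −sin λ·ΔX + cos λ·ΔY = −(0.186661)(488) + (-0.982424)(-599) = 497.38 m.
1° of latitude spans 111100 m; at latitude φ, 1° of longitude spans that × cos φ = 43991.4 m, so Δλ = 497.38 / 43991.4 × 3600 = 40.703″.

Δλ = 40.70″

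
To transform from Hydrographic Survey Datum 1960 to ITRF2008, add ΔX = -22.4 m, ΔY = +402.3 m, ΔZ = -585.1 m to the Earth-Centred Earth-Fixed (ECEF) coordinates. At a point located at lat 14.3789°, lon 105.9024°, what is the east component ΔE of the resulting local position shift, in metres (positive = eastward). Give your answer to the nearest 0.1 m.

ΔE = -88.7 m

The local east axis at (φ, λ) is (−sin λ, cos λ, 0), so ΔE = −sin(105.9024°)·(-22.4) + cos(105.9024°)·402.3 = -88.69 m.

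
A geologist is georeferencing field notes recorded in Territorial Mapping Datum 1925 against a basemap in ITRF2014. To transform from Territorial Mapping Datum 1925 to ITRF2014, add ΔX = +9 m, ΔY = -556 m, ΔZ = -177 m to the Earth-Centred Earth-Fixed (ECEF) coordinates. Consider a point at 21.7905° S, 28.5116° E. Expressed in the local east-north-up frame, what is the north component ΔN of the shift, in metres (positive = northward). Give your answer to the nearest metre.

The local north axis is (−sin φ cos λ, −sin φ sin λ, cos φ), giving ΔN = 2.936 − 98.520 − 164.353 = -259.94 m.

ΔN = -260 m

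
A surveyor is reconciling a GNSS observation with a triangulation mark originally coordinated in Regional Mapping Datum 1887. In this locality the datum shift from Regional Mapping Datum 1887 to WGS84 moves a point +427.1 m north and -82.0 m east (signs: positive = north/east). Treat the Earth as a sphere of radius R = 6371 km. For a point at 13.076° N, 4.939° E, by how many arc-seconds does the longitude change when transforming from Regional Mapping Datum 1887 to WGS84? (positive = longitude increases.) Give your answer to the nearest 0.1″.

At latitude 13.076°, cos φ = 0.974071.
One radian of longitude at latitude φ spans R cos φ, so Δλ = ΔE / (R cos φ) = -82.0 / (6371000 × 0.974071) = -1.3213e-05 rad = -2.725″.

Δλ = -2.7″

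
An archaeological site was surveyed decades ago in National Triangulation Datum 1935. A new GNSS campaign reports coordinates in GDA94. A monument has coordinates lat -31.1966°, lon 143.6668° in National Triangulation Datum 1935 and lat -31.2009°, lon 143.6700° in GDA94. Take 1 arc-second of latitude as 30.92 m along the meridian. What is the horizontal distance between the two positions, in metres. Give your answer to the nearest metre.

Δφ = -31.2009° − -31.1966° = -0.0043°; Δλ = 143.6700° − 143.6668° = +0.0032°.
1° of latitude = 3600 × 30.92 = 111312 m.
ΔN = Δφ × 111312 = -478.6 m; ΔE = Δλ × 111312 × cos(-31.1966°) = +0.0032 × 111312 × 0.855395 = 304.7 m.
Distance = √(ΔE² + ΔN²) = √(304.7² + (-478.6)²) = 567.4 m.

567 m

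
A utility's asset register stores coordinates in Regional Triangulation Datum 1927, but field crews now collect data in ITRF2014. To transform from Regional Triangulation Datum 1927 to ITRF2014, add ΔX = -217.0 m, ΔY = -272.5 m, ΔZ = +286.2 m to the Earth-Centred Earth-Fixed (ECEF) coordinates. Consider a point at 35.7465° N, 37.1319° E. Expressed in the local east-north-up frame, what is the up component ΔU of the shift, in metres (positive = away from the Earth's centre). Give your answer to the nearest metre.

ΔU = -107 m

At φ = 35.7465°, λ = 37.1319°: sin φ = 0.584200, cos φ = 0.811610, sin λ = 0.603652, cos λ = 0.797248.
ΔU = cos φ cos λ·ΔX + cos φ sin λ·ΔY + sin φ·ΔZ = (0.811610)(0.797248)(-217.0) + (0.811610)(0.603652)(-272.5) + (0.584200)(286.2) = -106.72 m.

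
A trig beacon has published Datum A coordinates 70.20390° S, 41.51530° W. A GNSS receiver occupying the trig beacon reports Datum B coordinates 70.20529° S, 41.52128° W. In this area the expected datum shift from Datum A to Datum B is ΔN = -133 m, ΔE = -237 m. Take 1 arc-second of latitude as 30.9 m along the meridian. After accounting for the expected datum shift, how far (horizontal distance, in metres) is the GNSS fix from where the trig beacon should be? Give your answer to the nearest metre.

Observed coordinate differences: Δφ = -0.00139°, Δλ = -0.00598°.
Converting to metres (1° lat = 111240 m, cos φ = 0.338674): observed ΔN = -154.6 m, observed ΔE = -225.3 m.
Subtracting the expected shift leaves a residual of -154.6 − (-133) = -21.6 m north and -225.3 − (-237) = 11.7 m east.
Residual distance = √((-21.6)² + 11.7²) = 24.6 m.

25 m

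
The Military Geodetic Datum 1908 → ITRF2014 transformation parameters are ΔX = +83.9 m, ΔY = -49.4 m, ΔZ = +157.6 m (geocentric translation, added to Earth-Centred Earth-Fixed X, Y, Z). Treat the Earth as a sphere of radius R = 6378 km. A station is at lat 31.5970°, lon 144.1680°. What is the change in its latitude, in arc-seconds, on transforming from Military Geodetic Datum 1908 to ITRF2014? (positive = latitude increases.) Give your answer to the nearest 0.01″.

sin φ = 0.523941, cos φ = 0.851754, sin λ = 0.585411, cos λ = -0.810737.
North component: ΔN = −sin φ cos λ·ΔX − sin φ sin λ·ΔY + cos φ·ΔZ = −(0.523941)(-0.810737)(83.9) − (0.523941)(0.585411)(-49.4) + (0.851754)(157.6) = 185.03 m.
1° of latitude spans πR/180 = 111317 m, so Δφ = 185.03 / 111317 × 3600 = 5.984″.

Δφ = 5.98″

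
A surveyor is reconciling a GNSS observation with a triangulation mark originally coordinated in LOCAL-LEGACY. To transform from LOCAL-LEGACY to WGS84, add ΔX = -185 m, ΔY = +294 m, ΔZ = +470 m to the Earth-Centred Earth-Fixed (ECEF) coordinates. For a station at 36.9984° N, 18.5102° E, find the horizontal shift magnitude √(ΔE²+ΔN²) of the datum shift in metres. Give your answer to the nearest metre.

543 m

At φ = 36.9984°, λ = 18.5102°: sin φ = 0.601793, cos φ = 0.798652, sin λ = 0.317473, cos λ = 0.948267.
ΔE = −sin λ·ΔX + cos λ·ΔY = −(0.317473)·(-185) + (0.948267)·(294) = 337.52 m.
ΔN = −sin φ cos λ·ΔX − sin φ sin λ·ΔY + cos φ·ΔZ = −(0.601793)(0.948267)(-185) − (0.601793)(0.317473)(294) + (0.798652)(470) = 424.77 m.
Horizontal magnitude = √(ΔE² + ΔN²) = √(337.52² + 424.77²) = 542.54 m.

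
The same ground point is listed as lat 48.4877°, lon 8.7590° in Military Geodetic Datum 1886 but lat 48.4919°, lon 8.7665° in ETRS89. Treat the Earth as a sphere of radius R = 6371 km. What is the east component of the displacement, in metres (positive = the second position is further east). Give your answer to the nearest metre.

ΔE = 553 m

Δφ = 48.4919° − 48.4877° = +0.0042°; Δλ = 8.7665° − 8.7590° = +0.0075°.
1° along a meridian = πR/180 = 111195 m.
ΔN = Δφ × 111195 = 467.0 m; ΔE = Δλ × 111195 × cos(48.4877°) = +0.0075 × 111195 × 0.662781 = 552.7 m.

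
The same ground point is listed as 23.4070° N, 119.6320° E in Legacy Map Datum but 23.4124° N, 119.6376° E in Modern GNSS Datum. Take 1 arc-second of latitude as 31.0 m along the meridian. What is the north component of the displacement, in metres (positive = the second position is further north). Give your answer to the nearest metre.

Δφ = 23.4124° − 23.4070° = +0.0054°; Δλ = 119.6376° − 119.6320° = +0.0056°.
1° of latitude = 3600 × 31.00 = 111600 m.
ΔN = Δφ × 111600 = 602.6 m; ΔE = Δλ × 111600 × cos(23.4070°) = +0.0056 × 111600 × 0.917706 = 573.5 m.

ΔN = 603 m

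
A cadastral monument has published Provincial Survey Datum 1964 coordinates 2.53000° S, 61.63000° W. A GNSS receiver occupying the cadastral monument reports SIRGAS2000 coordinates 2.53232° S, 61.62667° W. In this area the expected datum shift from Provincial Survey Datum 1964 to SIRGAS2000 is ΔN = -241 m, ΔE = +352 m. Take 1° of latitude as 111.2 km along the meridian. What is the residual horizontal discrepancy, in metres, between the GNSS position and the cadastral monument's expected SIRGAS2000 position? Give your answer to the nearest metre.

Observed coordinate differences: Δφ = -0.00232°, Δλ = +0.00333°.
Converting to metres (1° lat = 111200 m, cos φ = 0.999025): observed ΔN = -258.0 m, observed ΔE = 369.9 m.
Subtracting the expected shift leaves a residual of -258.0 − (-241) = -17.0 m north and 369.9 − (352) = 17.9 m east.
Residual distance = √((-17.0)² + 17.9²) = 24.7 m.

25 m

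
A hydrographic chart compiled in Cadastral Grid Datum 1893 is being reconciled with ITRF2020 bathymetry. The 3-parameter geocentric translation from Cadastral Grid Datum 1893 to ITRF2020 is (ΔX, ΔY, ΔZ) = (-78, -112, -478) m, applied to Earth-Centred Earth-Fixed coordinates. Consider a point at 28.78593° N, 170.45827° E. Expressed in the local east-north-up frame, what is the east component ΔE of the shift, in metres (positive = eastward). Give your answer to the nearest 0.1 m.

At φ = 28.78593°, λ = 170.45827°: sin φ = 0.481538, cos φ = 0.876425, sin λ = 0.165766, cos λ = -0.986165.
ΔE = −sin λ·ΔX + cos λ·ΔY = −(0.165766)·(-78) + (-0.986165)·(-112) = 123.38 m.

ΔE = 123.4 m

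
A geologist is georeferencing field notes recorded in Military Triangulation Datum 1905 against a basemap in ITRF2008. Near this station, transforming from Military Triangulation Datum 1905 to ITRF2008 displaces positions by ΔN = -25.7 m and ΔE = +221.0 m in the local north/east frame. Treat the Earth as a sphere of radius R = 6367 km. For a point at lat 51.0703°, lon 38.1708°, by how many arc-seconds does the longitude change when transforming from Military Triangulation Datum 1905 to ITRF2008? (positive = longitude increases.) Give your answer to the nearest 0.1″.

At latitude 51.0703°, cos φ = 0.628366.
One radian of longitude at latitude φ spans R cos φ, so Δλ = ΔE / (R cos φ) = 221.0 / (6367000 × 0.628366) = 5.5239e-05 rad = 11.394″.

Δλ = 11.4″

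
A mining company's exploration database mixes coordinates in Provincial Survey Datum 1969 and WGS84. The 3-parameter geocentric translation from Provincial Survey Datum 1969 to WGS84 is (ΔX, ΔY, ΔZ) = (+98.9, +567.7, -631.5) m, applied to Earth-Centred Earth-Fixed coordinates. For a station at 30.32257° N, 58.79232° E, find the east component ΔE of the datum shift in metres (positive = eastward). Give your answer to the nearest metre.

ΔE = 210 m

The local east axis at (φ, λ) is (−sin λ, cos λ, 0), so ΔE = −sin(58.79232°)·98.9 + cos(58.79232°)·567.7 = 209.56 m.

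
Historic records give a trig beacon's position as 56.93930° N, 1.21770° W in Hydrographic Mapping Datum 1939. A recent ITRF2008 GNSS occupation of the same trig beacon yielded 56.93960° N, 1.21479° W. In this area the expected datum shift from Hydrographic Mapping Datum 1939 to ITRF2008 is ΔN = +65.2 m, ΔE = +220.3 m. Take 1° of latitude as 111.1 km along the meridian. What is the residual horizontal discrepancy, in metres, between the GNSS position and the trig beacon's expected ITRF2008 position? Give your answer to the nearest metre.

Observed coordinate differences: Δφ = +0.00030°, Δλ = +0.00291°.
Converting to metres (1° lat = 111100 m, cos φ = 0.545527): observed ΔN = 33.3 m, observed ΔE = 176.4 m.
Subtracting the expected shift leaves a residual of 33.3 − (65.2) = -31.9 m north and 176.4 − (220.3) = -43.9 m east.
Residual distance = √((-31.9)² + (-43.9)²) = 54.3 m.

54 m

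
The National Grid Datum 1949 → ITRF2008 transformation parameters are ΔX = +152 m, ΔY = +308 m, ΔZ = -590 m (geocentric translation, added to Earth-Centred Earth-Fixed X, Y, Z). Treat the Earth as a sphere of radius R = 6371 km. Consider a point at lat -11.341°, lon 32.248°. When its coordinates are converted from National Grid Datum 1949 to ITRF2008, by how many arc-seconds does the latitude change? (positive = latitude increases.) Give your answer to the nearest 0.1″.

sin φ = -0.196648, cos φ = 0.980474, sin λ = 0.533585, cos λ = 0.845746.
North component: ΔN = −sin φ cos λ·ΔX − sin φ sin λ·ΔY + cos φ·ΔZ = −(-0.196648)(0.845746)(152) − (-0.196648)(0.533585)(308) + (0.980474)(-590) = -520.88 m.
1° of latitude spans πR/180 = 111195 m, so Δφ = -520.88 / 111195 × 3600 = -16.864″.

Δφ = -16.9″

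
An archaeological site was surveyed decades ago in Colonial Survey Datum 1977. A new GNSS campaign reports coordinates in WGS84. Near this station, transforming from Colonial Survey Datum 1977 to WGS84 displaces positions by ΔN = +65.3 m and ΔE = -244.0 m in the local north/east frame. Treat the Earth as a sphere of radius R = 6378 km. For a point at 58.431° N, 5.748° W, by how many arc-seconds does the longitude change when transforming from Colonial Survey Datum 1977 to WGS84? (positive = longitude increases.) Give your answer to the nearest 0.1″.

At latitude 58.431°, cos φ = 0.523525.
One radian of longitude at latitude φ spans R cos φ, so Δλ = ΔE / (R cos φ) = -244.0 / (6378000 × 0.523525) = -7.3075e-05 rad = -15.073″.

Δλ = -15.1″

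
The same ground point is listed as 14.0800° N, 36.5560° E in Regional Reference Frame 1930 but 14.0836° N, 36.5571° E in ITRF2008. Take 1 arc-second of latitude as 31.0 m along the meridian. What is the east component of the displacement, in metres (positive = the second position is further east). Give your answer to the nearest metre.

Δφ = 14.0836° − 14.0800° = +0.0036°; Δλ = 36.5571° − 36.5560° = +0.0011°.
1° of latitude = 3600 × 31.00 = 111600 m.
ΔN = Δφ × 111600 = 401.8 m; ΔE = Δλ × 111600 × cos(14.0800°) = +0.0011 × 111600 × 0.969957 = 119.1 m.

ΔE = 119 m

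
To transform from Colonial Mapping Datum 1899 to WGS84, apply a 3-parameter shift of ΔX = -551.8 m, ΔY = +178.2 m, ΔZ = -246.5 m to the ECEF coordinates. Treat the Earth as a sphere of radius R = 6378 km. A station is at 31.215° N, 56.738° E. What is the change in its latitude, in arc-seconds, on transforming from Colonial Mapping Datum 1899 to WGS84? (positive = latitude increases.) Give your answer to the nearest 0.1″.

Δφ = -4.2″

sin φ = 0.518251, cos φ = 0.855229, sin λ = 0.836171, cos λ = 0.548468.
North component: ΔN = −sin φ cos λ·ΔX − sin φ sin λ·ΔY + cos φ·ΔZ = −(0.518251)(0.548468)(-551.8) − (0.518251)(0.836171)(178.2) + (0.855229)(-246.5) = -131.19 m.
1° of latitude spans πR/180 = 111317 m, so Δφ = -131.19 / 111317 × 3600 = -4.243″.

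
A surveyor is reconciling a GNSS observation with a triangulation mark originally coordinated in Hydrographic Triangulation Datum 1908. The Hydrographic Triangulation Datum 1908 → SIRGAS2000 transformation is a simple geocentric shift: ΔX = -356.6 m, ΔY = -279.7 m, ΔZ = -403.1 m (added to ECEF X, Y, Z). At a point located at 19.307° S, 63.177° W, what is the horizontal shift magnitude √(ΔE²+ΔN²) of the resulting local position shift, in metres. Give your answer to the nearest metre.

At φ = -19.307°, λ = -63.177°: sin φ = -0.330630, cos φ = 0.943761, sin λ = -0.892405, cos λ = 0.451236.
ΔE = −sin λ·ΔX + cos λ·ΔY = −(-0.892405)·(-356.6) + (0.451236)·(-279.7) = -444.44 m.
ΔN = −sin φ cos λ·ΔX − sin φ sin λ·ΔY + cos φ·ΔZ = −(-0.330630)(0.451236)(-356.6) − (-0.330630)(-0.892405)(-279.7) + (0.943761)(-403.1) = -351.10 m.
Horizontal magnitude = √(ΔE² + ΔN²) = √((-444.44)² + (-351.10)²) = 566.40 m.

566 m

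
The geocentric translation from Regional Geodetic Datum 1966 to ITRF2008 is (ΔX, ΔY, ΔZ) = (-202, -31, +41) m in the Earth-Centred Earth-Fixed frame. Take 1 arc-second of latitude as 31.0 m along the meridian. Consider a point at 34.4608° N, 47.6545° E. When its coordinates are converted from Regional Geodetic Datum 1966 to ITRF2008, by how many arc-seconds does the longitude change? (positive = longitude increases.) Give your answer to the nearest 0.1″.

sin φ = 0.565842, cos φ = 0.824514, sin λ = 0.739096, cos λ = 0.673600.
East component: ΔE = −sin λ·ΔX + cos λ·ΔY = −(0.739096)(-202) + (0.673600)(-31) = 128.42 m.
1° of latitude spans 3600 × 31.00 = 111600 m; at latitude φ, 1° of longitude spans that × cos φ = 92015.7 m, so Δλ = 128.42 / 92015.7 × 3600 = 5.024″.

Δλ = 5.0″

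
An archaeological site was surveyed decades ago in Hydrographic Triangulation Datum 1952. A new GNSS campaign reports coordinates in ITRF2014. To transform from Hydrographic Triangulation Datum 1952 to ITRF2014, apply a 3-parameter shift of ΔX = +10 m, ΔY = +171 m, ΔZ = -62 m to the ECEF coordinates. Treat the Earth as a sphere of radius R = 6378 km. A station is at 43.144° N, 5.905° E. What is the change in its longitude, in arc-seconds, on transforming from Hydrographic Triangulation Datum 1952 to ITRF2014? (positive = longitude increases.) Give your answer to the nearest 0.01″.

Δλ = 7.49″

sin φ = 0.683834, cos φ = 0.729637, sin λ = 0.102879, cos λ = 0.994694.
East component: ΔE = −sin λ·ΔX + cos λ·ΔY = −(0.102879)(10) + (0.994694)(171) = 169.06 m.
1° of latitude spans πR/180 = 111317 m; at latitude φ, 1° of longitude spans that × cos φ = 81221.1 m, so Δλ = 169.06 / 81221.1 × 3600 = 7.493″.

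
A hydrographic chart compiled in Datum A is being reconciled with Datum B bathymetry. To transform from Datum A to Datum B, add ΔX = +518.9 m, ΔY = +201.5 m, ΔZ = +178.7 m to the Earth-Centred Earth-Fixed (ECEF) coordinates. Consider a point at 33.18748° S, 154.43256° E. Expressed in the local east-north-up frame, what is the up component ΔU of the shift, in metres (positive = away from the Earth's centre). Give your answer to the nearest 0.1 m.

The local up (radial) axis is (cos φ cos λ, cos φ sin λ, sin φ), giving ΔU = -391.736 + 72.777 − 97.817 = -416.78 m.

ΔU = -416.8 m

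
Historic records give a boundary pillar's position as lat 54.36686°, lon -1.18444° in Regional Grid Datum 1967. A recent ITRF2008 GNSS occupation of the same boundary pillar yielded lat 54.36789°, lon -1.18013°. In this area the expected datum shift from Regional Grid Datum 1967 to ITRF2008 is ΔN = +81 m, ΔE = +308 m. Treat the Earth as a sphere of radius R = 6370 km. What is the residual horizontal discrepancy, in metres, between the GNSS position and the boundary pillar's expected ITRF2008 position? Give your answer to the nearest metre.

44 m

Observed coordinate differences: Δφ = +0.00103°, Δλ = +0.00431°.
Converting to metres (1° lat = 111177 m, cos φ = 0.582593): observed ΔN = 114.5 m, observed ΔE = 279.2 m.
Subtracting the expected shift leaves a residual of 114.5 − (81) = 33.5 m north and 279.2 − (308) = -28.8 m east.
Residual distance = √(33.5² + (-28.8)²) = 44.2 m.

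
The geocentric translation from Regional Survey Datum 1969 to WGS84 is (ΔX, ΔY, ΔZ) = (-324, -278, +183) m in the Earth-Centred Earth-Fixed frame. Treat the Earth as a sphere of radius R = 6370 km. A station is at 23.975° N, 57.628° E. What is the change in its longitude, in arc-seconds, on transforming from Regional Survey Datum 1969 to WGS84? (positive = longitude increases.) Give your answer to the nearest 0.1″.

sin φ = 0.406338, cos φ = 0.913723, sin λ = 0.844590, cos λ = 0.535414.
East component: ΔE = −sin λ·ΔX + cos λ·ΔY = −(0.844590)(-324) + (0.535414)(-278) = 124.80 m.
1° of latitude spans πR/180 = 111177 m; at latitude φ, 1° of longitude spans that × cos φ = 101585.4 m, so Δλ = 124.80 / 101585.4 × 3600 = 4.423″.

Δλ = 4.4″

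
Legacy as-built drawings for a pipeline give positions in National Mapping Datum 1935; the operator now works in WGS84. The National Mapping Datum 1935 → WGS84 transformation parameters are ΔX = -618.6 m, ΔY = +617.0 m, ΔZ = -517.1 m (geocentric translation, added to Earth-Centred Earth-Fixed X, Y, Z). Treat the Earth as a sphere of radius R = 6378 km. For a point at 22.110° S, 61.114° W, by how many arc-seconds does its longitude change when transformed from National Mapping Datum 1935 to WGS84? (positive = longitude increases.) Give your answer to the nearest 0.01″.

Δλ = -8.50″

sin φ = -0.376386, cos φ = 0.926463, sin λ = -0.875583, cos λ = 0.483068.
East component: ΔE = −sin λ·ΔX + cos λ·ΔY = −(-0.875583)(-618.6) + (0.483068)(617.0) = -243.58 m.
1° of latitude spans πR/180 = 111317 m; at latitude φ, 1° of longitude spans that × cos φ = 103131.2 m, so Δλ = -243.58 / 103131.2 × 3600 = -8.503″.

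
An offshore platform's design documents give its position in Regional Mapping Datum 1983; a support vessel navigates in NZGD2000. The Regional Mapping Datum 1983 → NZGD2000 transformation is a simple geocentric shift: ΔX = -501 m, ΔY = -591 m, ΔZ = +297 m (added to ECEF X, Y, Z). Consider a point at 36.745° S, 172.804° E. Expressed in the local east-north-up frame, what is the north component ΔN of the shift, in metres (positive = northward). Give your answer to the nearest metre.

The local north axis is (−sin φ cos λ, −sin φ sin λ, cos φ), giving ΔN = 297.365 − 44.289 + 237.988 = 491.06 m.

ΔN = 491 m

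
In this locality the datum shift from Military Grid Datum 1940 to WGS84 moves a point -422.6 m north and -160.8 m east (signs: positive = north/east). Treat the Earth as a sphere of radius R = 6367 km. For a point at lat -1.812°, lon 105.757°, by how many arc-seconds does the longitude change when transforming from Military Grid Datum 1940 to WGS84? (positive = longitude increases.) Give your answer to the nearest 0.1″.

Δλ = -5.2″

At latitude -1.812°, cos φ = 0.999500.
One radian of longitude at latitude φ spans R cos φ, so Δλ = ΔE / (R cos φ) = -160.8 / (6367000 × 0.999500) = -2.5268e-05 rad = -5.212″.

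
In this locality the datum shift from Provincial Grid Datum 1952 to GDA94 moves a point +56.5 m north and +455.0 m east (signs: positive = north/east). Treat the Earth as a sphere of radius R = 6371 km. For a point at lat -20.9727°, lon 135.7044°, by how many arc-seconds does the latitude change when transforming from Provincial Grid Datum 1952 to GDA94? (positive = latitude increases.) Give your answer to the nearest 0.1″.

On a sphere of radius R, 1 rad of latitude = R, so Δφ = ΔN / R = 56.5 / 6371000 = 8.8683e-06 rad = 1.829″.

Δφ = 1.8″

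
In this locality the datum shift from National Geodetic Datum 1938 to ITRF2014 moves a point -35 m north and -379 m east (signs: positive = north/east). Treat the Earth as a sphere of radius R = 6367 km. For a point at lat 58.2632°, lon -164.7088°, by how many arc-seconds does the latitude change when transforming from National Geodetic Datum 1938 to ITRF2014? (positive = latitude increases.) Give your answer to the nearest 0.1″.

On a sphere of radius R, 1 rad of latitude = R, so Δφ = ΔN / R = -35.0 / 6367000 = -5.4971e-06 rad = -1.134″.

Δφ = -1.1″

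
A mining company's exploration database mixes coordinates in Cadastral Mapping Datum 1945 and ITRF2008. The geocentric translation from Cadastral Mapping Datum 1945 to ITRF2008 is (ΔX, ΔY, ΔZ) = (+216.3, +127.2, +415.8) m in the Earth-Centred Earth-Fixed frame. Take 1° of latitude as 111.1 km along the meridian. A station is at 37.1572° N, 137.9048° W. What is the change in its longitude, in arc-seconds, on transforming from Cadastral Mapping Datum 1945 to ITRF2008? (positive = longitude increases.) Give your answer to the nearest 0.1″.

Δλ = 2.1″

sin φ = 0.604004, cos φ = 0.796981, sin λ = -0.670364, cos λ = -0.742032.
East component: ΔE = −sin λ·ΔX + cos λ·ΔY = −(-0.670364)(216.3) + (-0.742032)(127.2) = 50.61 m.
1° of latitude spans 111100 m; at latitude φ, 1° of longitude spans that × cos φ = 88544.6 m, so Δλ = 50.61 / 88544.6 × 3600 = 2.058″.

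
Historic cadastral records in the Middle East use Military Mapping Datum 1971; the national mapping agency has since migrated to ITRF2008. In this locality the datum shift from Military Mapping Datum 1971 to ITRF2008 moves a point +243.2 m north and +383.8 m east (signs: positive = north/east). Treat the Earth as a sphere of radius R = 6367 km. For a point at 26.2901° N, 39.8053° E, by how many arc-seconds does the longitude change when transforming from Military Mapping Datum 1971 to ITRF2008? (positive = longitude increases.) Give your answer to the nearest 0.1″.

At latitude 26.2901°, cos φ = 0.896563.
One radian of longitude at latitude φ spans R cos φ, so Δλ = ΔE / (R cos φ) = 383.8 / (6367000 × 0.896563) = 6.7234e-05 rad = 13.868″.

Δλ = 13.9″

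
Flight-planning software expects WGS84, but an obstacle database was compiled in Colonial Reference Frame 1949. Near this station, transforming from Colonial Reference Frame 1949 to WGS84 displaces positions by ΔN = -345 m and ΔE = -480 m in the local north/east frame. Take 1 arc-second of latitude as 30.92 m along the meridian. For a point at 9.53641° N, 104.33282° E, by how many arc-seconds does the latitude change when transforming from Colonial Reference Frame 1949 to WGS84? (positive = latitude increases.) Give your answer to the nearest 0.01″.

Δφ = -11.16″

1″ of latitude = 30.92 m, so Δφ = -345.0 / 30.92 = -11.158″.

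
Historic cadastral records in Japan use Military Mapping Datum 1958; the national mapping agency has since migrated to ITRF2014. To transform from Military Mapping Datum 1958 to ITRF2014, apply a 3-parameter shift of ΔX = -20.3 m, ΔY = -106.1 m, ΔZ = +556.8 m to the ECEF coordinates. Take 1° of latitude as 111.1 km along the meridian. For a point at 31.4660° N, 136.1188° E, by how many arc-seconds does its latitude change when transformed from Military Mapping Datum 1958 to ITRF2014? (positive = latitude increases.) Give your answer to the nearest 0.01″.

Δφ = 16.39″

sin φ = 0.521993, cos φ = 0.852950, sin λ = 0.693165, cos λ = -0.720779.
North component: ΔN = −sin φ cos λ·ΔX − sin φ sin λ·ΔY + cos φ·ΔZ = −(0.521993)(-0.720779)(-20.3) − (0.521993)(0.693165)(-106.1) + (0.852950)(556.8) = 505.67 m.
1° of latitude spans 111100 m, so Δφ = 505.67 / 111100 × 3600 = 16.386″.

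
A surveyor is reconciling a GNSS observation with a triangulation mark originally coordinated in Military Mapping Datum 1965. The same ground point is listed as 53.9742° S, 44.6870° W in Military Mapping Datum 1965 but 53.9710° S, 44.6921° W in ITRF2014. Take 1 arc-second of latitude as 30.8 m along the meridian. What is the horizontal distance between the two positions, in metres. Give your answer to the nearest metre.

486 m

Δφ = -53.9710° − -53.9742° = +0.0032°; Δλ = -44.6921° − -44.6870° = -0.0051°.
1° of latitude = 3600 × 30.80 = 110880 m.
ΔN = Δφ × 110880 = 354.8 m; ΔE = Δλ × 110880 × cos(-53.9742°) = -0.0051 × 110880 × 0.588149 = -332.6 m.
Distance = √(ΔE² + ΔN²) = √((-332.6)² + 354.8²) = 486.3 m.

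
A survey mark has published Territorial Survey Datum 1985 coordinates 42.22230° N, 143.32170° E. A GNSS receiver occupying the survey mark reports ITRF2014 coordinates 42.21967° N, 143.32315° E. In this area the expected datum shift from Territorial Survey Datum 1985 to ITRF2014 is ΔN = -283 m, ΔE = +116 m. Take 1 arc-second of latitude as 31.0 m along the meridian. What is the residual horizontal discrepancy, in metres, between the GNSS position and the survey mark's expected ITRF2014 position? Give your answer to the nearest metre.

Observed coordinate differences: Δφ = -0.00263°, Δλ = +0.00145°.
Converting to metres (1° lat = 111600 m, cos φ = 0.740543): observed ΔN = -293.5 m, observed ΔE = 119.8 m.
Subtracting the expected shift leaves a residual of -293.5 − (-283) = -10.5 m north and 119.8 − (116) = 3.8 m east.
Residual distance = √((-10.5)² + 3.8²) = 11.2 m.

11 m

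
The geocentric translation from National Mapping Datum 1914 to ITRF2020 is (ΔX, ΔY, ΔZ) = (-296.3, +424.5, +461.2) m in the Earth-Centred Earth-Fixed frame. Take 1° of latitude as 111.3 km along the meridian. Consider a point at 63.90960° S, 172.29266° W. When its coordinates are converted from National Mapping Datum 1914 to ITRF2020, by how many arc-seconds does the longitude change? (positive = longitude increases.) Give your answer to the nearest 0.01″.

sin φ = -0.898101, cos φ = 0.439789, sin λ = -0.134113, cos λ = -0.990966.
East component: ΔE = −sin λ·ΔX + cos λ·ΔY = −(-0.134113)(-296.3) + (-0.990966)(424.5) = -460.40 m.
1° of latitude spans 111300 m; at latitude φ, 1° of longitude spans that × cos φ = 48948.5 m, so Δλ = -460.40 / 48948.5 × 3600 = -33.861″.

Δλ = -33.86″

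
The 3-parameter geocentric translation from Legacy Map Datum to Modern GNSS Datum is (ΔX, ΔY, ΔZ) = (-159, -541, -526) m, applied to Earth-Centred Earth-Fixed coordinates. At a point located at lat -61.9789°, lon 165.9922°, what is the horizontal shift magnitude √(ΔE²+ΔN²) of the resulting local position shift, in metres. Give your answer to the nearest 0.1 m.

607.2 m

The local east axis at (φ, λ) is (−sin λ, cos λ, 0), so ΔE = −sin(165.9922°)·(-159) + cos(165.9922°)·(-541) = 563.40 m.
The local north axis is (−sin φ cos λ, −sin φ sin λ, cos φ), giving ΔN = 136.187 − 115.600 − 247.113 = -226.53 m.
Horizontal magnitude = √(ΔE² + ΔN²) = √(563.40² + (-226.53)²) = 607.23 m.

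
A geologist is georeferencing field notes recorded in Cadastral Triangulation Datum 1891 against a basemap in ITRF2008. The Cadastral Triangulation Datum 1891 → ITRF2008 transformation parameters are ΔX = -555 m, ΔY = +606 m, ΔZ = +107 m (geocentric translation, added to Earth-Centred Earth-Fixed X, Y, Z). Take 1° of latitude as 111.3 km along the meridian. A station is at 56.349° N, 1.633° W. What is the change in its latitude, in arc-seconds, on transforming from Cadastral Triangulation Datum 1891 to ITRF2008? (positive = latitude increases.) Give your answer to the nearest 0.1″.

Δφ = 17.3″

sin φ = 0.832428, cos φ = 0.554133, sin λ = -0.028497, cos λ = 0.999594.
North component: ΔN = −sin φ cos λ·ΔX − sin φ sin λ·ΔY + cos φ·ΔZ = −(0.832428)(0.999594)(-555) − (0.832428)(-0.028497)(606) + (0.554133)(107) = 535.48 m.
1° of latitude spans 111300 m, so Δφ = 535.48 / 111300 × 3600 = 17.320″.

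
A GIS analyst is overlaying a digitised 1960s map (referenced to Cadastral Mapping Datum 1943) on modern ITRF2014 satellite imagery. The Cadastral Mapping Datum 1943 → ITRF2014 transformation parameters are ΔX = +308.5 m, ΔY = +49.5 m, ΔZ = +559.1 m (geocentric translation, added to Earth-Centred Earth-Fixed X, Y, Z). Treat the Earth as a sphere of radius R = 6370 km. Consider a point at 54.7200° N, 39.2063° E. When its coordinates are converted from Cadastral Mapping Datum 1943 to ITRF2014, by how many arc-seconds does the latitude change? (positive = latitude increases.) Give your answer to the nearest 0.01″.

Δφ = 3.31″

sin φ = 0.816339, cos φ = 0.577573, sin λ = 0.632115, cos λ = 0.774875.
North component: ΔN = −sin φ cos λ·ΔX − sin φ sin λ·ΔY + cos φ·ΔZ = −(0.816339)(0.774875)(308.5) − (0.816339)(0.632115)(49.5) + (0.577573)(559.1) = 102.23 m.
1° of latitude spans πR/180 = 111177 m, so Δφ = 102.23 / 111177 × 3600 = 3.310″.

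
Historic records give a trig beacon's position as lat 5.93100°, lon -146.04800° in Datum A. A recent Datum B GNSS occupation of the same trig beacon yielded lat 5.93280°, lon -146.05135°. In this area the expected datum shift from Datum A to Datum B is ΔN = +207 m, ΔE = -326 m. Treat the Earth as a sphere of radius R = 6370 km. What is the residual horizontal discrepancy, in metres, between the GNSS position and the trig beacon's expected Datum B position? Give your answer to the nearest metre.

45 m

Observed coordinate differences: Δφ = +0.00180°, Δλ = -0.00335°.
Converting to metres (1° lat = 111177 m, cos φ = 0.994647): observed ΔN = 200.1 m, observed ΔE = -370.5 m.
Subtracting the expected shift leaves a residual of 200.1 − (207) = -6.9 m north and -370.5 − (-326) = -44.5 m east.
Residual distance = √((-6.9)² + (-44.5)²) = 45.0 m.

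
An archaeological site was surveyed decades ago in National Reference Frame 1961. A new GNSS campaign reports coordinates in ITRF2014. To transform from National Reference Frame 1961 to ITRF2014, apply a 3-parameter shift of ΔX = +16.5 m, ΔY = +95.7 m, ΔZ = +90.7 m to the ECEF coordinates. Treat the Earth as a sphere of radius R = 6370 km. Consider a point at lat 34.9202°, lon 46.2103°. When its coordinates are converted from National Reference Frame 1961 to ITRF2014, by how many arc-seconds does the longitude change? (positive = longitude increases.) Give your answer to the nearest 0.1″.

Δλ = 2.1″

sin φ = 0.572435, cos φ = 0.819950, sin λ = 0.721885, cos λ = 0.692013.
East component: ΔE = −sin λ·ΔX + cos λ·ΔY = −(0.721885)(16.5) + (0.692013)(95.7) = 54.31 m.
1° of latitude spans πR/180 = 111177 m; at latitude φ, 1° of longitude spans that × cos φ = 91160.0 m, so Δλ = 54.31 / 91160.0 × 3600 = 2.145″.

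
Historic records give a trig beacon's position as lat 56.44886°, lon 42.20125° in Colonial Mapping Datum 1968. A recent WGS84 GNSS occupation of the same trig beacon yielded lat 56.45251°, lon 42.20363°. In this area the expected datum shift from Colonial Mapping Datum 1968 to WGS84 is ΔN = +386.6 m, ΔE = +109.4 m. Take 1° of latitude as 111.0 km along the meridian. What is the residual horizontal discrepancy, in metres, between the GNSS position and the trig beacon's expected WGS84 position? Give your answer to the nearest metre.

41 m

Observed coordinate differences: Δφ = +0.00365°, Δλ = +0.00238°.
Converting to metres (1° lat = 111000 m, cos φ = 0.552681): observed ΔN = 405.1 m, observed ΔE = 146.0 m.
Subtracting the expected shift leaves a residual of 405.1 − (386.6) = 18.5 m north and 146.0 − (109.4) = 36.6 m east.
Residual distance = √(18.5² + 36.6²) = 41.0 m.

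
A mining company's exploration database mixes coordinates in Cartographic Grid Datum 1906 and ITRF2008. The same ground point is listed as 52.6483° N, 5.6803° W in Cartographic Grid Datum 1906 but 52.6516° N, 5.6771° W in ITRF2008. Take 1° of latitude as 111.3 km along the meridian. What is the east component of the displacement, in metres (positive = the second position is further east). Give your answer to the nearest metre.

ΔE = 216 m

Δφ = 52.6516° − 52.6483° = +0.0033°; Δλ = -5.6771° − -5.6803° = +0.0032°.
ΔN = Δφ × 111300 = 367.3 m; ΔE = Δλ × 111300 × cos(52.6483°) = +0.0032 × 111300 × 0.606706 = 216.1 m.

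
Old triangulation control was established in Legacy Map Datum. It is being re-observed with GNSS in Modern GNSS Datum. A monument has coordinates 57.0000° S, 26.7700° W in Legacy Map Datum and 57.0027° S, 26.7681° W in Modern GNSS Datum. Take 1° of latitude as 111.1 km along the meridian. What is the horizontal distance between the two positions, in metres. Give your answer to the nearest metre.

321 m

Δφ = -57.0027° − -57.0000° = -0.0027°; Δλ = -26.7681° − -26.7700° = +0.0019°.
ΔN = Δφ × 111100 = -300.0 m; ΔE = Δλ × 111100 × cos(-57.0000°) = +0.0019 × 111100 × 0.544639 = 115.0 m.
Distance = √(ΔE² + ΔN²) = √(115.0² + (-300.0)²) = 321.2 m.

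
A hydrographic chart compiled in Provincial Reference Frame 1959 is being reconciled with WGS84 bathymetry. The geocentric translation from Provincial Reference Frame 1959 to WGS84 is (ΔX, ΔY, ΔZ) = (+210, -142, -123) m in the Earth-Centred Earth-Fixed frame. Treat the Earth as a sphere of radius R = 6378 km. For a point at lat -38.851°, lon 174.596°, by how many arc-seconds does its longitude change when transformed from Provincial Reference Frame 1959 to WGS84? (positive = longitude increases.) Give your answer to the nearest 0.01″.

sin φ = -0.627297, cos φ = 0.778780, sin λ = 0.094178, cos λ = -0.995555.
East component: ΔE = −sin λ·ΔX + cos λ·ΔY = −(0.094178)(210) + (-0.995555)(-142) = 121.59 m.
1° of latitude spans πR/180 = 111317 m; at latitude φ, 1° of longitude spans that × cos φ = 86691.5 m, so Δλ = 121.59 / 86691.5 × 3600 = 5.049″.

Δλ = 5.05″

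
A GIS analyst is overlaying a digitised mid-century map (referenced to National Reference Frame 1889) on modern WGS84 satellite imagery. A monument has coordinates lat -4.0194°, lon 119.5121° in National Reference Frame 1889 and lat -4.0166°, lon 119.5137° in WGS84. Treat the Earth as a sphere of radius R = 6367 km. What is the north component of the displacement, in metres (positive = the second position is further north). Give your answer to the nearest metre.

ΔN = 311 m

Δφ = -4.0166° − -4.0194° = +0.0028°; Δλ = 119.5137° − 119.5121° = +0.0016°.
1° along a meridian = πR/180 = 111125 m.
ΔN = Δφ × 111125 = 311.2 m; ΔE = Δλ × 111125 × cos(-4.0194°) = +0.0016 × 111125 × 0.997540 = 177.4 m.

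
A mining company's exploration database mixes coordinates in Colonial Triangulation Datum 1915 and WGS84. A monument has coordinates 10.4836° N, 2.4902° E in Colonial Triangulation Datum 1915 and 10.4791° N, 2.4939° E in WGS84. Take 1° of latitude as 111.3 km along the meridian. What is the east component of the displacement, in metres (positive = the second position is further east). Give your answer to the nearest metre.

Δφ = 10.4791° − 10.4836° = -0.0045°; Δλ = 2.4939° − 2.4902° = +0.0037°.
ΔN = Δφ × 111300 = -500.8 m; ΔE = Δλ × 111300 × cos(10.4836°) = +0.0037 × 111300 × 0.983307 = 404.9 m.

ΔE = 405 m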